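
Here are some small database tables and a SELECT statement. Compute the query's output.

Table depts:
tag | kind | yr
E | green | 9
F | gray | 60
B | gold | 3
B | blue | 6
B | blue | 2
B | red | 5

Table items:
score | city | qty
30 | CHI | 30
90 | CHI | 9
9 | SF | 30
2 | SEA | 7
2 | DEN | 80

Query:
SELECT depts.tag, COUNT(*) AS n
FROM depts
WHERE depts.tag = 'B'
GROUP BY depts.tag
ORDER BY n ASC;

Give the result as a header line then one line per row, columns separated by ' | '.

== RESULT ==
depts.tag | n
B | 4

Derivation:
After WHERE (4 rows):
depts.tag | depts.kind | depts.yr
B | gold | 3
B | blue | 6
B | blue | 2
B | red | 5
After GROUP BY (1 rows):
depts.tag | n
B | 4
After ORDER BY (1 rows):
depts.tag | n
B | 4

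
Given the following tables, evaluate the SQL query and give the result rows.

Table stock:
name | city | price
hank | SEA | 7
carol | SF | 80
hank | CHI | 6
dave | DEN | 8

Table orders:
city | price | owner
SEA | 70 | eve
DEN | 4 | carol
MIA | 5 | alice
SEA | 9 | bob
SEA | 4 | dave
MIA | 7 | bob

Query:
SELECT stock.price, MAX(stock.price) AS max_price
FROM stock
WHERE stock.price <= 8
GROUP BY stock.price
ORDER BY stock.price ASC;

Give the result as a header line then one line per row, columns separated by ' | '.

After WHERE (3 rows):
stock.name | stock.city | stock.price
hank | SEA | 7
hank | CHI | 6
dave | DEN | 8
After GROUP BY (3 rows):
stock.price | max_price
7 | 7
6 | 6
8 | 8
After ORDER BY (3 rows):
stock.price | max_price
6 | 6
7 | 7
8 | 8

== RESULT ==
stock.price | max_price
6 | 6
7 | 7
8 | 8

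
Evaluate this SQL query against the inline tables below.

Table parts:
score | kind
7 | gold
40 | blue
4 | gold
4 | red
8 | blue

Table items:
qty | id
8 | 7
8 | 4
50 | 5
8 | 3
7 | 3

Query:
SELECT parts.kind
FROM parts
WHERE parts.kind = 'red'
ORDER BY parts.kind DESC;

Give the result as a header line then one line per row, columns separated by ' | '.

After WHERE (1 rows):
parts.score | parts.kind
4 | red
After SELECT (1 rows):
parts.kind
red
After ORDER BY (1 rows):
parts.kind
red

== RESULT ==
parts.kind
red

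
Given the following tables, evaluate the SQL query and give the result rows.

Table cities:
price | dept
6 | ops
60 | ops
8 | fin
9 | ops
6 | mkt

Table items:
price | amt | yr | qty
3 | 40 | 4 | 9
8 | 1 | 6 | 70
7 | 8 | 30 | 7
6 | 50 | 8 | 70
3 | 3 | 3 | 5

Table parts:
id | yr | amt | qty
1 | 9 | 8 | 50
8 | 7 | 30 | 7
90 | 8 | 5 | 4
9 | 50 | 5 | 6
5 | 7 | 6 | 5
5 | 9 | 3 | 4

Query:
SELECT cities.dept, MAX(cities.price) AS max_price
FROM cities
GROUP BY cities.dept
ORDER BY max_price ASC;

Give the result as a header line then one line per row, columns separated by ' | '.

== RESULT ==
cities.dept | max_price
mkt | 6
fin | 8
ops | 60

Derivation:
After GROUP BY (3 rows):
cities.dept | max_price
ops | 60
fin | 8
mkt | 6
After ORDER BY (3 rows):
cities.dept | max_price
mkt | 6
fin | 8
ops | 60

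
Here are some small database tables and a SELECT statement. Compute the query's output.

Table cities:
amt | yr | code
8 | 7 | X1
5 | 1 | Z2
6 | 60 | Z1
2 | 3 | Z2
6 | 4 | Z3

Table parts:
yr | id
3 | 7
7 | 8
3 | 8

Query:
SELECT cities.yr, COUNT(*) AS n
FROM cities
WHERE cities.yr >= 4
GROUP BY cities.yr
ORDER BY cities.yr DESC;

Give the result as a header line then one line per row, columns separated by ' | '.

== RESULT ==
cities.yr | n
60 | 1
7 | 1
4 | 1

Derivation:
After WHERE (3 rows):
cities.amt | cities.yr | cities.code
8 | 7 | X1
6 | 60 | Z1
6 | 4 | Z3
After GROUP BY (3 rows):
cities.yr | n
7 | 1
60 | 1
4 | 1
After ORDER BY (3 rows):
cities.yr | n
60 | 1
7 | 1
4 | 1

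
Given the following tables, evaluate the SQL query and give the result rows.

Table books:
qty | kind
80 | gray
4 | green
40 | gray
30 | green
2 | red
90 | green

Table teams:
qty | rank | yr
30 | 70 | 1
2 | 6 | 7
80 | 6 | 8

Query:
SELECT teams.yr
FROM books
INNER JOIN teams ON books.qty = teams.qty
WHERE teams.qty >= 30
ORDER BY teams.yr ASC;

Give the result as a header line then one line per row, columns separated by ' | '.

After JOIN teams (3 rows):
books.qty | books.kind | teams.qty | teams.rank | teams.yr
80 | gray | 80 | 6 | 8
30 | green | 30 | 70 | 1
2 | red | 2 | 6 | 7
After WHERE (2 rows):
books.qty | books.kind | teams.qty | teams.rank | teams.yr
80 | gray | 80 | 6 | 8
30 | green | 30 | 70 | 1
After SELECT (2 rows):
teams.yr
8
1
After ORDER BY (2 rows):
teams.yr
1
8

== RESULT ==
teams.yr
1
8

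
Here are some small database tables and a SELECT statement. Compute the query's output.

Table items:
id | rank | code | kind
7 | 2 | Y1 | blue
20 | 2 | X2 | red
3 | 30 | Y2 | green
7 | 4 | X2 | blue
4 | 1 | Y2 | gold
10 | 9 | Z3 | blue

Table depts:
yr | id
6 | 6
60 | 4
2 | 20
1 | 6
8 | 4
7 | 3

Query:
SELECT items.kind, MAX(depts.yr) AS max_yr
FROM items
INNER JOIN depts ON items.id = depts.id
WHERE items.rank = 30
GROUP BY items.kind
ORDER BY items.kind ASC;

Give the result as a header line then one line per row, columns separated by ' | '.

After JOIN depts (4 rows):
items.id | items.rank | items.code | items.kind | depts.yr | depts.id
20 | 2 | X2 | red | 2 | 20
3 | 30 | Y2 | green | 7 | 3
4 | 1 | Y2 | gold | 60 | 4
4 | 1 | Y2 | gold | 8 | 4
After WHERE (1 rows):
items.id | items.rank | items.code | items.kind | depts.yr | depts.id
3 | 30 | Y2 | green | 7 | 3
After GROUP BY (1 rows):
items.kind | max_yr
green | 7
After ORDER BY (1 rows):
items.kind | max_yr
green | 7

== RESULT ==
items.kind | max_yr
green | 7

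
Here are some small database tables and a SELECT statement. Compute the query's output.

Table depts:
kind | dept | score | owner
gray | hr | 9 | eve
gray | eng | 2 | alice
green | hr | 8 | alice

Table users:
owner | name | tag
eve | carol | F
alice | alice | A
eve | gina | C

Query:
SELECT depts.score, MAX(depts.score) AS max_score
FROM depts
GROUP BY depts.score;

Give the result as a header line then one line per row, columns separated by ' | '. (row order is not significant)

After GROUP BY (3 rows):
depts.score | max_score
9 | 9
2 | 2
8 | 8

== RESULT ==
depts.score | max_score
9 | 9
2 | 2
8 | 8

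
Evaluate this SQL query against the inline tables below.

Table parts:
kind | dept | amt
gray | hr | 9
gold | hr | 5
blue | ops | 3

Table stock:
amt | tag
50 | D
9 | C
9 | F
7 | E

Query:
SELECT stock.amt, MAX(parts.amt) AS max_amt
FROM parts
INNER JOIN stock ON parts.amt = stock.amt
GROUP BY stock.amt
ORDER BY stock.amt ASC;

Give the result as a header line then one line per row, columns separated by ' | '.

== RESULT ==
stock.amt | max_amt
9 | 9

Derivation:
After JOIN stock (2 rows):
parts.kind | parts.dept | parts.amt | stock.amt | stock.tag
gray | hr | 9 | 9 | C
gray | hr | 9 | 9 | F
After GROUP BY (1 rows):
stock.amt | max_amt
9 | 9
After ORDER BY (1 rows):
stock.amt | max_amt
9 | 9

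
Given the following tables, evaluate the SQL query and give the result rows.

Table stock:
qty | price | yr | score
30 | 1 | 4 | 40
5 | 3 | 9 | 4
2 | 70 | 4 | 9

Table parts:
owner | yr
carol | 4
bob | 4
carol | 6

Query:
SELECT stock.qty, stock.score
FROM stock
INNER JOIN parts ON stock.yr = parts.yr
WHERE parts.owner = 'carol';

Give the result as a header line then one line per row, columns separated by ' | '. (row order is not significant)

== RESULT ==
stock.qty | stock.score
30 | 40
2 | 9

Derivation:
After JOIN parts (4 rows):
stock.qty | stock.price | stock.yr | stock.score | parts.owner | parts.yr
30 | 1 | 4 | 40 | carol | 4
30 | 1 | 4 | 40 | bob | 4
2 | 70 | 4 | 9 | carol | 4
2 | 70 | 4 | 9 | bob | 4
After WHERE (2 rows):
stock.qty | stock.price | stock.yr | stock.score | parts.owner | parts.yr
30 | 1 | 4 | 40 | carol | 4
2 | 70 | 4 | 9 | carol | 4
After SELECT (2 rows):
stock.qty | stock.score
30 | 40
2 | 9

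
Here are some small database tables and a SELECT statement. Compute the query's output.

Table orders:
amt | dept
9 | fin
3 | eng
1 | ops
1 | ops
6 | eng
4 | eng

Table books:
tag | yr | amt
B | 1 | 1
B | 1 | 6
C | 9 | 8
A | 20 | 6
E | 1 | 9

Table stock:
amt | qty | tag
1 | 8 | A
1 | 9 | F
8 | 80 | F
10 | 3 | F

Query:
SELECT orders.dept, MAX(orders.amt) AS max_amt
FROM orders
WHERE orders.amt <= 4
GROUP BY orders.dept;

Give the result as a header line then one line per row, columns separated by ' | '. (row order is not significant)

== RESULT ==
orders.dept | max_amt
eng | 4
ops | 1

Derivation:
After WHERE (4 rows):
orders.amt | orders.dept
3 | eng
1 | ops
1 | ops
4 | eng
After GROUP BY (2 rows):
orders.dept | max_amt
eng | 4
ops | 1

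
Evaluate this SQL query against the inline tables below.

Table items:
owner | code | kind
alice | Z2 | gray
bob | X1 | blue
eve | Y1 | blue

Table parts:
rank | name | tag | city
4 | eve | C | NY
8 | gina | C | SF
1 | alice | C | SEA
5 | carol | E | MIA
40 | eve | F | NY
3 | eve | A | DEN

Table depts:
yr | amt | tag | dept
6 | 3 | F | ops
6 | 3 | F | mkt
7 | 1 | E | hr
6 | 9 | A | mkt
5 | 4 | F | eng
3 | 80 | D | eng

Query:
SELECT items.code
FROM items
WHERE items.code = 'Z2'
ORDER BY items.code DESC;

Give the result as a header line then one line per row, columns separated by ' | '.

== RESULT ==
items.code
Z2

Derivation:
After WHERE (1 rows):
items.owner | items.code | items.kind
alice | Z2 | gray
After SELECT (1 rows):
items.code
Z2
After ORDER BY (1 rows):
items.code
Z2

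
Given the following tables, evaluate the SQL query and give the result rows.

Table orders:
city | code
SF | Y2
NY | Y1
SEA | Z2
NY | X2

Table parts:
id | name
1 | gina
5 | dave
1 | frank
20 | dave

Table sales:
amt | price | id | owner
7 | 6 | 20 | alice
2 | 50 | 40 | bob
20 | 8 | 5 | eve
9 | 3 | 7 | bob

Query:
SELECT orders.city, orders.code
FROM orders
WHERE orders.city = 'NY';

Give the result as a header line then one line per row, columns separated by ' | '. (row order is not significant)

After WHERE (2 rows):
orders.city | orders.code
NY | Y1
NY | X2
After SELECT (2 rows):
orders.city | orders.code
NY | Y1
NY | X2

== RESULT ==
orders.city | orders.code
NY | Y1
NY | X2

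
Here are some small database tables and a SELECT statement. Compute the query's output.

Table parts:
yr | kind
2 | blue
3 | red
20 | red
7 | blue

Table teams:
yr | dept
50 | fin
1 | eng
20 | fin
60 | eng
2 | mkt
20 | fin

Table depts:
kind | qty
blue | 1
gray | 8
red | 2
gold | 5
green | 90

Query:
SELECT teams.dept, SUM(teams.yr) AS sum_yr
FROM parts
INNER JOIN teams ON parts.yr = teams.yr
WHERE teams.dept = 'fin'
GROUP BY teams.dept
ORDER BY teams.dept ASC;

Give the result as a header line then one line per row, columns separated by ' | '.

== RESULT ==
teams.dept | sum_yr
fin | 40

Derivation:
After JOIN teams (3 rows):
parts.yr | parts.kind | teams.yr | teams.dept
2 | blue | 2 | mkt
20 | red | 20 | fin
20 | red | 20 | fin
After WHERE (2 rows):
parts.yr | parts.kind | teams.yr | teams.dept
20 | red | 20 | fin
20 | red | 20 | fin
After GROUP BY (1 rows):
teams.dept | sum_yr
fin | 40
After ORDER BY (1 rows):
teams.dept | sum_yr
fin | 40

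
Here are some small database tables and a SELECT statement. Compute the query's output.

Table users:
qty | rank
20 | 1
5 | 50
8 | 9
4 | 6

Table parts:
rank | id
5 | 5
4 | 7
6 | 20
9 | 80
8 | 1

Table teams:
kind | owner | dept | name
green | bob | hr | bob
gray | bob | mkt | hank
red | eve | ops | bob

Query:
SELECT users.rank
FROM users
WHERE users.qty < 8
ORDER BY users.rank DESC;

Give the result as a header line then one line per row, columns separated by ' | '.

After WHERE (2 rows):
users.qty | users.rank
5 | 50
4 | 6
After SELECT (2 rows):
users.rank
50
6
After ORDER BY (2 rows):
users.rank
50
6

== RESULT ==
users.rank
50
6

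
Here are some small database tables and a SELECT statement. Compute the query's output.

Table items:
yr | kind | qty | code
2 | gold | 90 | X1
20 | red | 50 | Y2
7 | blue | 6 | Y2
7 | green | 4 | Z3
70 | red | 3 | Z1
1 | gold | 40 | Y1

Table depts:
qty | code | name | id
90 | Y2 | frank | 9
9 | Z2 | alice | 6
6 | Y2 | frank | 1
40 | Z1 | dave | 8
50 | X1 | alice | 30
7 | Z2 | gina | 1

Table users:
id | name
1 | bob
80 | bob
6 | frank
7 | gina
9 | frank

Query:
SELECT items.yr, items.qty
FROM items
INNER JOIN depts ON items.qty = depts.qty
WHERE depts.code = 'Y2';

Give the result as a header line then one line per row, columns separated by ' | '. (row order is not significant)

== RESULT ==
items.yr | items.qty
2 | 90
7 | 6

Derivation:
After JOIN depts (4 rows):
items.yr | items.kind | items.qty | items.code | depts.qty | depts.code | depts.name | depts.id
2 | gold | 90 | X1 | 90 | Y2 | frank | 9
20 | red | 50 | Y2 | 50 | X1 | alice | 30
7 | blue | 6 | Y2 | 6 | Y2 | frank | 1
1 | gold | 40 | Y1 | 40 | Z1 | dave | 8
After WHERE (2 rows):
items.yr | items.kind | items.qty | items.code | depts.qty | depts.code | depts.name | depts.id
2 | gold | 90 | X1 | 90 | Y2 | frank | 9
7 | blue | 6 | Y2 | 6 | Y2 | frank | 1
After SELECT (2 rows):
items.yr | items.qty
2 | 90
7 | 6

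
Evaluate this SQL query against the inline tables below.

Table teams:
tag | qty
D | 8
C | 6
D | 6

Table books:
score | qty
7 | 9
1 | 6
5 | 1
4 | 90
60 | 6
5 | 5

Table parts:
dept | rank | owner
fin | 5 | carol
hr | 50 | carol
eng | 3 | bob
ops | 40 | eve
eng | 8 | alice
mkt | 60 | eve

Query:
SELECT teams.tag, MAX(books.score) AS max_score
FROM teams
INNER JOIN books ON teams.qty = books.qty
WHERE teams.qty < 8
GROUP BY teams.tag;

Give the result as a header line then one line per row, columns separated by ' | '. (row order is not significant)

== RESULT ==
teams.tag | max_score
C | 60
D | 60

Derivation:
After JOIN books (4 rows):
teams.tag | teams.qty | books.score | books.qty
C | 6 | 1 | 6
C | 6 | 60 | 6
D | 6 | 1 | 6
D | 6 | 60 | 6
After WHERE (4 rows):
teams.tag | teams.qty | books.score | books.qty
C | 6 | 1 | 6
C | 6 | 60 | 6
D | 6 | 1 | 6
D | 6 | 60 | 6
After GROUP BY (2 rows):
teams.tag | max_score
C | 60
D | 60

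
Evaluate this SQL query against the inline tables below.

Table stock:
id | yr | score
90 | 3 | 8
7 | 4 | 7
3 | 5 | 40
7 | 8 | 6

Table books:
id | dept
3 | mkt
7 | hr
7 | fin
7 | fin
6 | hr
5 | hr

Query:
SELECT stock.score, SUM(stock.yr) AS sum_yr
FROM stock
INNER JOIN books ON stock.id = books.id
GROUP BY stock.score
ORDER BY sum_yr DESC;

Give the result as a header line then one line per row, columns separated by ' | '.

After JOIN books (7 rows):
stock.id | stock.yr | stock.score | books.id | books.dept
7 | 4 | 7 | 7 | hr
7 | 4 | 7 | 7 | fin
7 | 4 | 7 | 7 | fin
3 | 5 | 40 | 3 | mkt
7 | 8 | 6 | 7 | hr
7 | 8 | 6 | 7 | fin
7 | 8 | 6 | 7 | fin
After GROUP BY (3 rows):
stock.score | sum_yr
7 | 12
40 | 5
6 | 24
After ORDER BY (3 rows):
stock.score | sum_yr
6 | 24
7 | 12
40 | 5

== RESULT ==
stock.score | sum_yr
6 | 24
7 | 12
40 | 5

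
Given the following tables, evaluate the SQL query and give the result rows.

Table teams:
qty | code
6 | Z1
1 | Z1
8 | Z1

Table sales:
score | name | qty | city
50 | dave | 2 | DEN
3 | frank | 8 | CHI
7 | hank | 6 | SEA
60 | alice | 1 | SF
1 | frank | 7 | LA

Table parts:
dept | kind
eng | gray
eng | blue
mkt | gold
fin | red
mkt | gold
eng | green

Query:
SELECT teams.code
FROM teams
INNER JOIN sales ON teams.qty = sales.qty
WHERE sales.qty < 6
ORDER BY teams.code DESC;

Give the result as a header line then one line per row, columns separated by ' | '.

== RESULT ==
teams.code
Z1

Derivation:
After JOIN sales (3 rows):
teams.qty | teams.code | sales.score | sales.name | sales.qty | sales.city
6 | Z1 | 7 | hank | 6 | SEA
1 | Z1 | 60 | alice | 1 | SF
8 | Z1 | 3 | frank | 8 | CHI
After WHERE (1 rows):
teams.qty | teams.code | sales.score | sales.name | sales.qty | sales.city
1 | Z1 | 60 | alice | 1 | SF
After SELECT (1 rows):
teams.code
Z1
After ORDER BY (1 rows):
teams.code
Z1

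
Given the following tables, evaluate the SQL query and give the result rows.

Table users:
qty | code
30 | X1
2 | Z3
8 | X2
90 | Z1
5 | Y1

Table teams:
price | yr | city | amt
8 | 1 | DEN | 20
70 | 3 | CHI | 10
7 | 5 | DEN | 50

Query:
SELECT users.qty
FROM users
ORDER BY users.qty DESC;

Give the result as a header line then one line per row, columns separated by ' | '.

After SELECT (5 rows):
users.qty
30
2
8
90
5
After ORDER BY (5 rows):
users.qty
90
30
8
5
2

== RESULT ==
users.qty
90
30
8
5
2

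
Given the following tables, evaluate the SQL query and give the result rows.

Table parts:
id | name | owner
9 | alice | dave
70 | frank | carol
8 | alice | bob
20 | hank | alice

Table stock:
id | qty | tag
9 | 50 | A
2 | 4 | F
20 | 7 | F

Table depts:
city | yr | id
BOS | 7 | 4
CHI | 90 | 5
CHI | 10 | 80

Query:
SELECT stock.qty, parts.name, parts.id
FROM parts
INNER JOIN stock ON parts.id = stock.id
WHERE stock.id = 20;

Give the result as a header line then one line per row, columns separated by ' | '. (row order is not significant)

After JOIN stock (2 rows):
parts.id | parts.name | parts.owner | stock.id | stock.qty | stock.tag
9 | alice | dave | 9 | 50 | A
20 | hank | alice | 20 | 7 | F
After WHERE (1 rows):
parts.id | parts.name | parts.owner | stock.id | stock.qty | stock.tag
20 | hank | alice | 20 | 7 | F
After SELECT (1 rows):
stock.qty | parts.name | parts.id
7 | hank | 20

== RESULT ==
stock.qty | parts.name | parts.id
7 | hank | 20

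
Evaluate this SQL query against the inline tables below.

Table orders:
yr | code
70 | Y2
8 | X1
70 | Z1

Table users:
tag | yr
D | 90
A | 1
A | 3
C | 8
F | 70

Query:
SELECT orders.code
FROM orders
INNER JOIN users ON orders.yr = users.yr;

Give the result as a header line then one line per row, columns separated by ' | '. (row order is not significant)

After JOIN users (3 rows):
orders.yr | orders.code | users.tag | users.yr
70 | Y2 | F | 70
8 | X1 | C | 8
70 | Z1 | F | 70
After SELECT (3 rows):
orders.code
Y2
X1
Z1

== RESULT ==
orders.code
Y2
X1
Z1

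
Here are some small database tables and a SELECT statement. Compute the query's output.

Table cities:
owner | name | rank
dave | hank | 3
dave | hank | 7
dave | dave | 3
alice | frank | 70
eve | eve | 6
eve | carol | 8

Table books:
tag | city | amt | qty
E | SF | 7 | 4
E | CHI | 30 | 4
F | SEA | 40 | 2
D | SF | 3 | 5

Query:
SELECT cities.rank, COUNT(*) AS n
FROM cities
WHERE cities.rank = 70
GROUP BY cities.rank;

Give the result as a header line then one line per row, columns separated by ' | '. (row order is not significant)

After WHERE (1 rows):
cities.owner | cities.name | cities.rank
alice | frank | 70
After GROUP BY (1 rows):
cities.rank | n
70 | 1

== RESULT ==
cities.rank | n
70 | 1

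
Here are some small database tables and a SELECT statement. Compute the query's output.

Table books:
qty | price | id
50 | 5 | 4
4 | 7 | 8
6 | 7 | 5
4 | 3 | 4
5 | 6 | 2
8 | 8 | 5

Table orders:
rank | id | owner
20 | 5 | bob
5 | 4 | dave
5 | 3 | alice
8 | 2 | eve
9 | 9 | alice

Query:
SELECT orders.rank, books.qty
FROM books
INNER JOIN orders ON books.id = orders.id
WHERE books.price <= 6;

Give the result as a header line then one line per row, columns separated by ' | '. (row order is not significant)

After JOIN orders (5 rows):
books.qty | books.price | books.id | orders.rank | orders.id | orders.owner
50 | 5 | 4 | 5 | 4 | dave
6 | 7 | 5 | 20 | 5 | bob
4 | 3 | 4 | 5 | 4 | dave
5 | 6 | 2 | 8 | 2 | eve
8 | 8 | 5 | 20 | 5 | bob
After WHERE (3 rows):
books.qty | books.price | books.id | orders.rank | orders.id | orders.owner
50 | 5 | 4 | 5 | 4 | dave
4 | 3 | 4 | 5 | 4 | dave
5 | 6 | 2 | 8 | 2 | eve
After SELECT (3 rows):
orders.rank | books.qty
5 | 50
5 | 4
8 | 5

== RESULT ==
orders.rank | books.qty
5 | 50
5 | 4
8 | 5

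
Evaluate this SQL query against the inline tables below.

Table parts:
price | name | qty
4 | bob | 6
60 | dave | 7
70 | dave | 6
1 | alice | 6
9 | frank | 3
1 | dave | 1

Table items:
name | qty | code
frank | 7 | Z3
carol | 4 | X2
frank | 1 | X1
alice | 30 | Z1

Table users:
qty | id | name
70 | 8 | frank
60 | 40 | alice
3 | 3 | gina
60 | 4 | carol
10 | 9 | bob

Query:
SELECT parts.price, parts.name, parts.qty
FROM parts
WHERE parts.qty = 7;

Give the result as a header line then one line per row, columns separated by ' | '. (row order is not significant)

== RESULT ==
parts.price | parts.name | parts.qty
60 | dave | 7

Derivation:
After WHERE (1 rows):
parts.price | parts.name | parts.qty
60 | dave | 7
After SELECT (1 rows):
parts.price | parts.name | parts.qty
60 | dave | 7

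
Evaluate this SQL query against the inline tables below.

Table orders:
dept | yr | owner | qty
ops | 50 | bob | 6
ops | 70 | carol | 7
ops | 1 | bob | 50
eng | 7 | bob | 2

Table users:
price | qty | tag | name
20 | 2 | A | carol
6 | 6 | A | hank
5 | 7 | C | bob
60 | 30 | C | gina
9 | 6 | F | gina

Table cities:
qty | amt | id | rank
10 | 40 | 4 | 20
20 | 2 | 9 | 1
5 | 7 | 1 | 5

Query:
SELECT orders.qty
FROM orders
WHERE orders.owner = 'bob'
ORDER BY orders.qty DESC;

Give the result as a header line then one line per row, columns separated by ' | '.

== RESULT ==
orders.qty
50
6
2

Derivation:
After WHERE (3 rows):
orders.dept | orders.yr | orders.owner | orders.qty
ops | 50 | bob | 6
ops | 1 | bob | 50
eng | 7 | bob | 2
After SELECT (3 rows):
orders.qty
6
50
2
After ORDER BY (3 rows):
orders.qty
50
6
2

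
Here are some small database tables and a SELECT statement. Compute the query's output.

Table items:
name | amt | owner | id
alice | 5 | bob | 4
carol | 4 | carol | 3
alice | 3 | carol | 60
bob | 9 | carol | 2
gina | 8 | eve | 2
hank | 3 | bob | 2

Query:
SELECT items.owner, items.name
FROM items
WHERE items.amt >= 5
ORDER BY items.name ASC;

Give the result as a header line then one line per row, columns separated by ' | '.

== RESULT ==
items.owner | items.name
bob | alice
carol | bob
eve | gina

Derivation:
After WHERE (3 rows):
items.name | items.amt | items.owner | items.id
alice | 5 | bob | 4
bob | 9 | carol | 2
gina | 8 | eve | 2
After SELECT (3 rows):
items.owner | items.name
bob | alice
carol | bob
eve | gina
After ORDER BY (3 rows):
items.owner | items.name
bob | alice
carol | bob
eve | gina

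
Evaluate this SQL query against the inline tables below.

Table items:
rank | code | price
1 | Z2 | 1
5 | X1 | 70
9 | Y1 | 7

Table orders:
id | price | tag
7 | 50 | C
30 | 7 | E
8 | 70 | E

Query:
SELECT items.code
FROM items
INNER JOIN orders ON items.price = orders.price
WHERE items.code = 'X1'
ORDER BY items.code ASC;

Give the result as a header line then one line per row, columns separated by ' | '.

== RESULT ==
items.code
X1

Derivation:
After JOIN orders (2 rows):
items.rank | items.code | items.price | orders.id | orders.price | orders.tag
5 | X1 | 70 | 8 | 70 | E
9 | Y1 | 7 | 30 | 7 | E
After WHERE (1 rows):
items.rank | items.code | items.price | orders.id | orders.price | orders.tag
5 | X1 | 70 | 8 | 70 | E
After SELECT (1 rows):
items.code
X1
After ORDER BY (1 rows):
items.code
X1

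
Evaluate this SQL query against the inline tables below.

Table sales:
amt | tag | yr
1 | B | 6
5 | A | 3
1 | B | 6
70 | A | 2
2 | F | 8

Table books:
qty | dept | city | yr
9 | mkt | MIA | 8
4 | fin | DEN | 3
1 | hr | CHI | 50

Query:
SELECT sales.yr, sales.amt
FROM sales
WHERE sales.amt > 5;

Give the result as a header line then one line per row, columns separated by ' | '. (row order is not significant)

After WHERE (1 rows):
sales.amt | sales.tag | sales.yr
70 | A | 2
After SELECT (1 rows):
sales.yr | sales.amt
2 | 70

== RESULT ==
sales.yr | sales.amt
2 | 70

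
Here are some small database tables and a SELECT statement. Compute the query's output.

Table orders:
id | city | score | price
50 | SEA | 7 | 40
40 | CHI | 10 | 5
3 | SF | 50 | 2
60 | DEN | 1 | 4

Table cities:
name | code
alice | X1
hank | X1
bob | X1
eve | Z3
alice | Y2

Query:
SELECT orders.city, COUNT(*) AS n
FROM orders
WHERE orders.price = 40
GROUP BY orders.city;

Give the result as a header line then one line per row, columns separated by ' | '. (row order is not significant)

After WHERE (1 rows):
orders.id | orders.city | orders.score | orders.price
50 | SEA | 7 | 40
After GROUP BY (1 rows):
orders.city | n
SEA | 1

== RESULT ==
orders.city | n
SEA | 1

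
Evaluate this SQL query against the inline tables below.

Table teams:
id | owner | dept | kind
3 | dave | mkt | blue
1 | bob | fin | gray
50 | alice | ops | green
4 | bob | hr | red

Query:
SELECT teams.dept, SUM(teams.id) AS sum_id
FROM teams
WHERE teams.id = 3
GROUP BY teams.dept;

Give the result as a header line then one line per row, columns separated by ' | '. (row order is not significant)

== RESULT ==
teams.dept | sum_id
mkt | 3

Derivation:
After WHERE (1 rows):
teams.id | teams.owner | teams.dept | teams.kind
3 | dave | mkt | blue
After GROUP BY (1 rows):
teams.dept | sum_id
mkt | 3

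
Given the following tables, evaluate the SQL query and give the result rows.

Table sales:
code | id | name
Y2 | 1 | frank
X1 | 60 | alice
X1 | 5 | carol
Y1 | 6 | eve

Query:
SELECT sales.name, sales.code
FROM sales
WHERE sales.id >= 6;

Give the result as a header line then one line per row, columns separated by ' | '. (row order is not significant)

== RESULT ==
sales.name | sales.code
alice | X1
eve | Y1

Derivation:
After WHERE (2 rows):
sales.code | sales.id | sales.name
X1 | 60 | alice
Y1 | 6 | eve
After SELECT (2 rows):
sales.name | sales.code
alice | X1
eve | Y1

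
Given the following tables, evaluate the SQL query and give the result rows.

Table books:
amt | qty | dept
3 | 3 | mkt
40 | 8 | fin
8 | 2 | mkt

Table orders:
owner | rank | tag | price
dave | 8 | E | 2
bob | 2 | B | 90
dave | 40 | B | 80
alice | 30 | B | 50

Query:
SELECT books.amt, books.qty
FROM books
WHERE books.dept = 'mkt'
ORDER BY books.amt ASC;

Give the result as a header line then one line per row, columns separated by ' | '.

After WHERE (2 rows):
books.amt | books.qty | books.dept
3 | 3 | mkt
8 | 2 | mkt
After SELECT (2 rows):
books.amt | books.qty
3 | 3
8 | 2
After ORDER BY (2 rows):
books.amt | books.qty
3 | 3
8 | 2

== RESULT ==
books.amt | books.qty
3 | 3
8 | 2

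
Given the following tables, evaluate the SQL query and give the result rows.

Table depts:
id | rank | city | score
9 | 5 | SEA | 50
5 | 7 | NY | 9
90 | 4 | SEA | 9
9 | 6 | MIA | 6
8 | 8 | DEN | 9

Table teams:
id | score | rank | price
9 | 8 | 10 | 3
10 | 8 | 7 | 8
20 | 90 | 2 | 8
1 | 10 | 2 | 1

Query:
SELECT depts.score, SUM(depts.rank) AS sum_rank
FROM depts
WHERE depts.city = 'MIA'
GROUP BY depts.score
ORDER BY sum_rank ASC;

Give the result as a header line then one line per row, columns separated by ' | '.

== RESULT ==
depts.score | sum_rank
6 | 6

Derivation:
After WHERE (1 rows):
depts.id | depts.rank | depts.city | depts.score
9 | 6 | MIA | 6
After GROUP BY (1 rows):
depts.score | sum_rank
6 | 6
After ORDER BY (1 rows):
depts.score | sum_rank
6 | 6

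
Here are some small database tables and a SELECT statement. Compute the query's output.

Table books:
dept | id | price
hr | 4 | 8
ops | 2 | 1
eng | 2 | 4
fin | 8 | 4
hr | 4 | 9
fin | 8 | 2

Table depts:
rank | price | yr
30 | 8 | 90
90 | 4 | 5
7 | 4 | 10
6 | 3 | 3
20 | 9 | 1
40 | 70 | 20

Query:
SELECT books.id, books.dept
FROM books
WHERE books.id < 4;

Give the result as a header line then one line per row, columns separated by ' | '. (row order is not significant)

After WHERE (2 rows):
books.dept | books.id | books.price
ops | 2 | 1
eng | 2 | 4
After SELECT (2 rows):
books.id | books.dept
2 | ops
2 | eng

== RESULT ==
books.id | books.dept
2 | ops
2 | eng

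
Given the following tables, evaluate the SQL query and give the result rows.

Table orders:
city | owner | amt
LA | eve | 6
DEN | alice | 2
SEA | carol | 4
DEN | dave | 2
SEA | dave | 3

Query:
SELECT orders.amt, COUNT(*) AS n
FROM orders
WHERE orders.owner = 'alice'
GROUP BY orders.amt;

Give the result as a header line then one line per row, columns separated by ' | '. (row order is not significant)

== RESULT ==
orders.amt | n
2 | 1

Derivation:
After WHERE (1 rows):
orders.city | orders.owner | orders.amt
DEN | alice | 2
After GROUP BY (1 rows):
orders.amt | n
2 | 1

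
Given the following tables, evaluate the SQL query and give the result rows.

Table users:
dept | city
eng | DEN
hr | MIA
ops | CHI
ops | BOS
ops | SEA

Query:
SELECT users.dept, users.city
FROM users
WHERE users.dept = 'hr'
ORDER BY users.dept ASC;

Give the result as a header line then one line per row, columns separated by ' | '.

== RESULT ==
users.dept | users.city
hr | MIA

Derivation:
After WHERE (1 rows):
users.dept | users.city
hr | MIA
After SELECT (1 rows):
users.dept | users.city
hr | MIA
After ORDER BY (1 rows):
users.dept | users.city
hr | MIA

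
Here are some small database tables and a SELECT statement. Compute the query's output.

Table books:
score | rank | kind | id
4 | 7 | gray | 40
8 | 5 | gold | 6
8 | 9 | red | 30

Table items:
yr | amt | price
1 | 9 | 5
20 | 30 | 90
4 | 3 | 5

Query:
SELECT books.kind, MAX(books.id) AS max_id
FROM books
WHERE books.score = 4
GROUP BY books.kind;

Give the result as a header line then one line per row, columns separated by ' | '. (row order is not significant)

== RESULT ==
books.kind | max_id
gray | 40

Derivation:
After WHERE (1 rows):
books.score | books.rank | books.kind | books.id
4 | 7 | gray | 40
After GROUP BY (1 rows):
books.kind | max_id
gray | 40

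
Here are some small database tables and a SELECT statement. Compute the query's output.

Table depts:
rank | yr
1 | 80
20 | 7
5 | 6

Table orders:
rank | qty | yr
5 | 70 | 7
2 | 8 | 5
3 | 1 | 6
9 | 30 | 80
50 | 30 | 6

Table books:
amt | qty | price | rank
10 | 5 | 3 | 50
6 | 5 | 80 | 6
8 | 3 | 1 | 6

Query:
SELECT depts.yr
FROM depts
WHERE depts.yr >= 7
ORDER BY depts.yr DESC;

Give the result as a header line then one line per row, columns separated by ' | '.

== RESULT ==
depts.yr
80
7

Derivation:
After WHERE (2 rows):
depts.rank | depts.yr
1 | 80
20 | 7
After SELECT (2 rows):
depts.yr
80
7
After ORDER BY (2 rows):
depts.yr
80
7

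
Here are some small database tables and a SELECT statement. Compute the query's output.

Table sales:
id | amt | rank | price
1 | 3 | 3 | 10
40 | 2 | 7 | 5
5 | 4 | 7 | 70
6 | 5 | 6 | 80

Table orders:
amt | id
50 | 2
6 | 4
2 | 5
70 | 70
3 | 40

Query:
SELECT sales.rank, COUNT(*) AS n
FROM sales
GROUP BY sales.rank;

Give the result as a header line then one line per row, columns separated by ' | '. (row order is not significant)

After GROUP BY (3 rows):
sales.rank | n
3 | 1
7 | 2
6 | 1

== RESULT ==
sales.rank | n
3 | 1
7 | 2
6 | 1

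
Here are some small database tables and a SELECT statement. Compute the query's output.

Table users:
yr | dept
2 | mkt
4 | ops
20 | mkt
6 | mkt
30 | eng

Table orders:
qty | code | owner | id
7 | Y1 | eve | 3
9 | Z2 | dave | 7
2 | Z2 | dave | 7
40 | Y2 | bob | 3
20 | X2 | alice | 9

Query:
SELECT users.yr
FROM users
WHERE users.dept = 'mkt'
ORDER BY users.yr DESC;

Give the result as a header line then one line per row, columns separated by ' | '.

== RESULT ==
users.yr
20
6
2

Derivation:
After WHERE (3 rows):
users.yr | users.dept
2 | mkt
20 | mkt
6 | mkt
After SELECT (3 rows):
users.yr
2
20
6
After ORDER BY (3 rows):
users.yr
20
6
2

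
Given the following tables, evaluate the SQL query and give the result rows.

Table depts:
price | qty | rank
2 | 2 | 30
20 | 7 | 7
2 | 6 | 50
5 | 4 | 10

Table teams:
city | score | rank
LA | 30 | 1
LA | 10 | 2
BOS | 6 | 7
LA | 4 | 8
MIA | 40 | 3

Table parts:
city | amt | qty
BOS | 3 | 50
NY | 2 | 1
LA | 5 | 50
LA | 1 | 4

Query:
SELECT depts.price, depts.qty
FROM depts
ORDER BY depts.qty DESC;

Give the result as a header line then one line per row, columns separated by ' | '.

== RESULT ==
depts.price | depts.qty
20 | 7
2 | 6
5 | 4
2 | 2

Derivation:
After SELECT (4 rows):
depts.price | depts.qty
2 | 2
20 | 7
2 | 6
5 | 4
After ORDER BY (4 rows):
depts.price | depts.qty
20 | 7
2 | 6
5 | 4
2 | 2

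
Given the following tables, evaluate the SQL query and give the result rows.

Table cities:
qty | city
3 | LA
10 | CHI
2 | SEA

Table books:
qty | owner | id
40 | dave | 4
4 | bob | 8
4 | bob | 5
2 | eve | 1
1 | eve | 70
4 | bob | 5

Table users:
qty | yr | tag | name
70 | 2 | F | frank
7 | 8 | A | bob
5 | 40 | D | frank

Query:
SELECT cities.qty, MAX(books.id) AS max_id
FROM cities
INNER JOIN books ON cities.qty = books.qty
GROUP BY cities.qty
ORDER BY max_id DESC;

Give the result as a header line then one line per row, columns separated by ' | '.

After JOIN books (1 rows):
cities.qty | cities.city | books.qty | books.owner | books.id
2 | SEA | 2 | eve | 1
After GROUP BY (1 rows):
cities.qty | max_id
2 | 1
After ORDER BY (1 rows):
cities.qty | max_id
2 | 1

== RESULT ==
cities.qty | max_id
2 | 1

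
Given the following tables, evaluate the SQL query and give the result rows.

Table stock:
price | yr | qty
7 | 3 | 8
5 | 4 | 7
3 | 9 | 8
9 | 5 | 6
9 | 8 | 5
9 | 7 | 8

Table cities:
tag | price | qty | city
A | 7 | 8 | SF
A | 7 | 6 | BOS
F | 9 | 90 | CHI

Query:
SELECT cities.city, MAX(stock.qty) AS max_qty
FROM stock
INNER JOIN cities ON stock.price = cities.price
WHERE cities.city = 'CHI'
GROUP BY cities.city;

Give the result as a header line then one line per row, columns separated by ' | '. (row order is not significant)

After JOIN cities (5 rows):
stock.price | stock.yr | stock.qty | cities.tag | cities.price | cities.qty | cities.city
7 | 3 | 8 | A | 7 | 8 | SF
7 | 3 | 8 | A | 7 | 6 | BOS
9 | 5 | 6 | F | 9 | 90 | CHI
9 | 8 | 5 | F | 9 | 90 | CHI
9 | 7 | 8 | F | 9 | 90 | CHI
After WHERE (3 rows):
stock.price | stock.yr | stock.qty | cities.tag | cities.price | cities.qty | cities.city
9 | 5 | 6 | F | 9 | 90 | CHI
9 | 8 | 5 | F | 9 | 90 | CHI
9 | 7 | 8 | F | 9 | 90 | CHI
After GROUP BY (1 rows):
cities.city | max_qty
CHI | 8

== RESULT ==
cities.city | max_qty
CHI | 8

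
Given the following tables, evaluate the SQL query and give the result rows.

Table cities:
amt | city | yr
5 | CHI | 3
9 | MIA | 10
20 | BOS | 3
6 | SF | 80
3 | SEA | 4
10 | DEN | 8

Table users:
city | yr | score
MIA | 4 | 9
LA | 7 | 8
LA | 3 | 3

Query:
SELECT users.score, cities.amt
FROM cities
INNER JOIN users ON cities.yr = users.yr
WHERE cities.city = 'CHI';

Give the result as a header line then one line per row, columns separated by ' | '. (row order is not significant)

== RESULT ==
users.score | cities.amt
3 | 5

Derivation:
After JOIN users (3 rows):
cities.amt | cities.city | cities.yr | users.city | users.yr | users.score
5 | CHI | 3 | LA | 3 | 3
20 | BOS | 3 | LA | 3 | 3
3 | SEA | 4 | MIA | 4 | 9
After WHERE (1 rows):
cities.amt | cities.city | cities.yr | users.city | users.yr | users.score
5 | CHI | 3 | LA | 3 | 3
After SELECT (1 rows):
users.score | cities.amt
3 | 5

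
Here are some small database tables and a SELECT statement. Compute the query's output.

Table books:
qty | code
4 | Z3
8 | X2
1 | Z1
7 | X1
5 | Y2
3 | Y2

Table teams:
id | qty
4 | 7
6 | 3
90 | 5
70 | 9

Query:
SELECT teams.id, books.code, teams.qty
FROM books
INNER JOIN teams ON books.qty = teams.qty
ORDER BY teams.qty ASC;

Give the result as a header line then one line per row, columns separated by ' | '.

== RESULT ==
teams.id | books.code | teams.qty
6 | Y2 | 3
90 | Y2 | 5
4 | X1 | 7

Derivation:
After JOIN teams (3 rows):
books.qty | books.code | teams.id | teams.qty
7 | X1 | 4 | 7
5 | Y2 | 90 | 5
3 | Y2 | 6 | 3
After SELECT (3 rows):
teams.id | books.code | teams.qty
4 | X1 | 7
90 | Y2 | 5
6 | Y2 | 3
After ORDER BY (3 rows):
teams.id | books.code | teams.qty
6 | Y2 | 3
90 | Y2 | 5
4 | X1 | 7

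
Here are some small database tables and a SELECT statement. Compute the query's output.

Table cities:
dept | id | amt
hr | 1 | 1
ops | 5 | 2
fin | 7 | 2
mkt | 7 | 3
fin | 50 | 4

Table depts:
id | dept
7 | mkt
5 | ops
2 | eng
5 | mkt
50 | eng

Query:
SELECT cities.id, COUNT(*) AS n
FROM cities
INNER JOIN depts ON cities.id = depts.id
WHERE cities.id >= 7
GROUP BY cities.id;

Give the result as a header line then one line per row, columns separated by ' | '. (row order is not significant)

== RESULT ==
cities.id | n
7 | 2
50 | 1

Derivation:
After JOIN depts (5 rows):
cities.dept | cities.id | cities.amt | depts.id | depts.dept
ops | 5 | 2 | 5 | ops
ops | 5 | 2 | 5 | mkt
fin | 7 | 2 | 7 | mkt
mkt | 7 | 3 | 7 | mkt
fin | 50 | 4 | 50 | eng
After WHERE (3 rows):
cities.dept | cities.id | cities.amt | depts.id | depts.dept
fin | 7 | 2 | 7 | mkt
mkt | 7 | 3 | 7 | mkt
fin | 50 | 4 | 50 | eng
After GROUP BY (2 rows):
cities.id | n
7 | 2
50 | 1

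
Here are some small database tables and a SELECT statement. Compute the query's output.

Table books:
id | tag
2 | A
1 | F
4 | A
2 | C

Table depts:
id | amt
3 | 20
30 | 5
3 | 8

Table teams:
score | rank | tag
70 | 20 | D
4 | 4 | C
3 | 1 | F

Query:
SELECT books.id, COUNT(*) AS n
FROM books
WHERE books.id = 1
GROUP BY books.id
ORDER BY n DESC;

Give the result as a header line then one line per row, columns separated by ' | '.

== RESULT ==
books.id | n
1 | 1

Derivation:
After WHERE (1 rows):
books.id | books.tag
1 | F
After GROUP BY (1 rows):
books.id | n
1 | 1
After ORDER BY (1 rows):
books.id | n
1 | 1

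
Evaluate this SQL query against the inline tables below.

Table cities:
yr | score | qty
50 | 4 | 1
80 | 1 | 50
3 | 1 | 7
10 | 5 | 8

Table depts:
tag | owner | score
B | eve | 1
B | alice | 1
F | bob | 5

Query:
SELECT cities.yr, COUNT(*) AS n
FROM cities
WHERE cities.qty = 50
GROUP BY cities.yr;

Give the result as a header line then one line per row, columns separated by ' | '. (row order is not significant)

After WHERE (1 rows):
cities.yr | cities.score | cities.qty
80 | 1 | 50
After GROUP BY (1 rows):
cities.yr | n
80 | 1

== RESULT ==
cities.yr | n
80 | 1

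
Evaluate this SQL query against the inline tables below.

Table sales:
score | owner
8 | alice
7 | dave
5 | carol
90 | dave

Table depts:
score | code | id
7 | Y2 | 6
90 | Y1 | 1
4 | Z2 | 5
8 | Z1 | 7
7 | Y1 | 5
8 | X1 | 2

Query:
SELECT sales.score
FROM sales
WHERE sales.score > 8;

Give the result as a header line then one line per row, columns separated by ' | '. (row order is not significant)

After WHERE (1 rows):
sales.score | sales.owner
90 | dave
After SELECT (1 rows):
sales.score
90

== RESULT ==
sales.score
90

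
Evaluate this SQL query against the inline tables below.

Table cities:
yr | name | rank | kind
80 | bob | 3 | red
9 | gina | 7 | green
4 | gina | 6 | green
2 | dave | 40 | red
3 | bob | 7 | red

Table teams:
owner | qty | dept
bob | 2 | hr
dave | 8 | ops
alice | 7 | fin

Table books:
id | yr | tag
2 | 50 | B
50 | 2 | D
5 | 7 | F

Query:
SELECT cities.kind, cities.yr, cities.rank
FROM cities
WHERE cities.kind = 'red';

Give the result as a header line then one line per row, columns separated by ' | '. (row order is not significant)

== RESULT ==
cities.kind | cities.yr | cities.rank
red | 80 | 3
red | 2 | 40
red | 3 | 7

Derivation:
After WHERE (3 rows):
cities.yr | cities.name | cities.rank | cities.kind
80 | bob | 3 | red
2 | dave | 40 | red
3 | bob | 7 | red
After SELECT (3 rows):
cities.kind | cities.yr | cities.rank
red | 80 | 3
red | 2 | 40
red | 3 | 7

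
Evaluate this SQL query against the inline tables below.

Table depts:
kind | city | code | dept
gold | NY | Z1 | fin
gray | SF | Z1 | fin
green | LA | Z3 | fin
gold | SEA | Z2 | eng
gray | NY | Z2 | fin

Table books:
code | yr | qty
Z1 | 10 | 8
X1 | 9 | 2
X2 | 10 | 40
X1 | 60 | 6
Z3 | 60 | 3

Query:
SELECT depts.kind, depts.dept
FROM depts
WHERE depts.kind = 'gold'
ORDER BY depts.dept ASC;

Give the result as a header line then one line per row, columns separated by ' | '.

== RESULT ==
depts.kind | depts.dept
gold | eng
gold | fin

Derivation:
After WHERE (2 rows):
depts.kind | depts.city | depts.code | depts.dept
gold | NY | Z1 | fin
gold | SEA | Z2 | eng
After SELECT (2 rows):
depts.kind | depts.dept
gold | fin
gold | eng
After ORDER BY (2 rows):
depts.kind | depts.dept
gold | eng
gold | fin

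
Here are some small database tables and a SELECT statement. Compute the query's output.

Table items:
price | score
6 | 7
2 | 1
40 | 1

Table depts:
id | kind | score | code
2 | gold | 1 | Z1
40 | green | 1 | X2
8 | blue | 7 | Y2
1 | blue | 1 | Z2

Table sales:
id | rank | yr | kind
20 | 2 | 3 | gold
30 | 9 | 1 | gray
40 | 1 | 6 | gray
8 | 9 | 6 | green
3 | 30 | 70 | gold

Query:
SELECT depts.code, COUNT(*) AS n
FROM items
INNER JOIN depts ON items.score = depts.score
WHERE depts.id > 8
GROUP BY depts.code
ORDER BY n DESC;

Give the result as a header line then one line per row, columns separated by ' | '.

After JOIN depts (7 rows):
items.price | items.score | depts.id | depts.kind | depts.score | depts.code
6 | 7 | 8 | blue | 7 | Y2
2 | 1 | 2 | gold | 1 | Z1
2 | 1 | 40 | green | 1 | X2
2 | 1 | 1 | blue | 1 | Z2
40 | 1 | 2 | gold | 1 | Z1
40 | 1 | 40 | green | 1 | X2
40 | 1 | 1 | blue | 1 | Z2
After WHERE (2 rows):
items.price | items.score | depts.id | depts.kind | depts.score | depts.code
2 | 1 | 40 | green | 1 | X2
40 | 1 | 40 | green | 1 | X2
After GROUP BY (1 rows):
depts.code | n
X2 | 2
After ORDER BY (1 rows):
depts.code | n
X2 | 2

== RESULT ==
depts.code | n
X2 | 2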